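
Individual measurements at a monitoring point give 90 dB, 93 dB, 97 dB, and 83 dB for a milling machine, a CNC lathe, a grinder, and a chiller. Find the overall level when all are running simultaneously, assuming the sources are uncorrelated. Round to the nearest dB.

99 dB

For uncorrelated sources the intensities add, so convert each level to linear form, sum, and take 10·log₁₀ of the total.
Σ 10^(L/10) = 10^(90/10) + 10^(93/10) + 10^(97/10) + 10^(83/10) = 8.207e+09.
L_total = 10·log₁₀(8.207e+09) = 99.14 dB.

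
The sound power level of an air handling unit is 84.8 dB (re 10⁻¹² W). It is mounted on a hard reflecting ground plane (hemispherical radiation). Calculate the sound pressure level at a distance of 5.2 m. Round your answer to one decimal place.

62.5 dB

Free-field hemispherical radiation: L_p = L_w − 10·log₁₀(2π·r²), r = 5.2 m.
2π·r² = 169.9 m², 10·log₁₀ of that is 22.302 dB.
L_p = 84.8 − 22.302 = 62.50 dB.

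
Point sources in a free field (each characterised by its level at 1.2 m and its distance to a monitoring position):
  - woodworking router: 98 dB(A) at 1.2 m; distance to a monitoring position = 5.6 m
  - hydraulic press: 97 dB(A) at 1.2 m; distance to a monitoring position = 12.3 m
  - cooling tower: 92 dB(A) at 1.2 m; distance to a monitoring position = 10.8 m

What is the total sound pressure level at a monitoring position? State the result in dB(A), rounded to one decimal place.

85.5 dB(A)

First find each source's level at the receiver (point-source: −20·log₁₀(r/r_ref)), then combine on an intensity basis.
woodworking router: 98 − 20·log₁₀(5.6/1.2) = 98 − 13.38 = 84.62 dB(A).
hydraulic press: 97 − 20·log₁₀(12.3/1.2) = 97 − 20.21 = 76.79 dB(A).
cooling tower: 92 − 20·log₁₀(10.8/1.2) = 92 − 19.08 = 72.92 dB(A).
Σ 10^(L/10) = 3.570e+08 → L_total = 10·log₁₀(3.570e+08) = 85.53 dB(A).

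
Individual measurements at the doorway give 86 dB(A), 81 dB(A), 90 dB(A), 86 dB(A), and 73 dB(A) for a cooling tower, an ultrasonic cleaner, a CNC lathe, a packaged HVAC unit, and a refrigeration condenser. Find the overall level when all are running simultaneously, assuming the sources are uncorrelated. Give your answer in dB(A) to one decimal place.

Incoherent sources combine by intensity addition: L_total = 10·log₁₀(Σ 10^(L_i/10)).
Σ 10^(L/10) = 10^(86/10) + 10^(81/10) + 10^(90/10) + 10^(86/10) + 10^(73/10) = 1.942e+09.
L_total = 10·log₁₀(1.942e+09) = 92.88 dB(A).

92.9 dB(A)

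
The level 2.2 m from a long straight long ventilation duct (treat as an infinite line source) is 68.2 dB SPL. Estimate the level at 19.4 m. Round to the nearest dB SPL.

Cylindrical spreading from a line source gives a 10·log₁₀(r₂/r₁) drop.
L₂ = 68.2 − 10·log₁₀(19.4/2.2) = 68.2 − 9.454 = 58.75 dB SPL.

59 dB SPL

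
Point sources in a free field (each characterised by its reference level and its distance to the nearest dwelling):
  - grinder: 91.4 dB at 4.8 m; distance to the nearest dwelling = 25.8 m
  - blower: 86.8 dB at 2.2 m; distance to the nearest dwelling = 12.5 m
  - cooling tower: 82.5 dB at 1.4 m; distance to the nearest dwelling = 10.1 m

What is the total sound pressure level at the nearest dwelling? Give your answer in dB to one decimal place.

78.2 dB

Propagate each source to the receiver with L = L_ref − 20·log₁₀(r/r_ref), then add intensities.
grinder: 91.4 − 20·log₁₀(25.8/4.8) = 91.4 − 14.61 = 76.79 dB.
blower: 86.8 − 20·log₁₀(12.5/2.2) = 86.8 − 15.09 = 71.71 dB.
cooling tower: 82.5 − 20·log₁₀(10.1/1.4) = 82.5 − 17.16 = 65.34 dB.
Σ 10^(L/10) = 6.602e+07 → L_total = 10·log₁₀(6.602e+07) = 78.20 dB.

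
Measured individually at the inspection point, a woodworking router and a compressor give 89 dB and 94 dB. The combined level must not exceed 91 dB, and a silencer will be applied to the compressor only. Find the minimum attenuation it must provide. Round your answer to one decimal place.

7.3 dB

Fixed contribution from the other source: Σ 10^(L/10) = 10^(89/10) = 7.943e+08 (89.00 dB).
The limit corresponds to 10^(91/10) = 1.259e+09; subtracting the fixed part leaves 4.646e+08 for the compressor, i.e. 86.67 dB.
Required insertion loss = 94 − 86.67 = 7.33 dB.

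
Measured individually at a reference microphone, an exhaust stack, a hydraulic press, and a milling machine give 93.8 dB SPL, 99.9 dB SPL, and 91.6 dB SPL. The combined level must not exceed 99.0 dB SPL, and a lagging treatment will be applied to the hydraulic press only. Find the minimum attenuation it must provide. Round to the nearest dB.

The untreated sources together contribute 10^(93.8/10) + 10^(91.6/10) = 3.844e+09, i.e. 95.85 dB SPL.
To meet 99.0 dB SPL overall, the treated hydraulic press may contribute at most 10^(99.0/10) − 3.844e+09 = 4.099e+09, i.e. 96.13 dB SPL.
So the hydraulic press must be reduced from 99.9 to 96.13 dB SPL: IL = 3.77 dB.

4 dB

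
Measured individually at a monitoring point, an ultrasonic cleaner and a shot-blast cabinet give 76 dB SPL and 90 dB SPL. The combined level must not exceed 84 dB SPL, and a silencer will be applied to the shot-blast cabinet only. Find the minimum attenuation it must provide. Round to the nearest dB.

7 dB

Everything except the shot-blast cabinet sums to 10^(76/10) = 3.981e+07 in linear terms, 76.00 dB SPL.
The limit corresponds to 10^(84/10) = 2.512e+08; subtracting the fixed part leaves 2.114e+08 for the shot-blast cabinet, i.e. 83.25 dB SPL.
So the shot-blast cabinet must be reduced from 90 to 83.25 dB SPL: IL = 6.75 dB.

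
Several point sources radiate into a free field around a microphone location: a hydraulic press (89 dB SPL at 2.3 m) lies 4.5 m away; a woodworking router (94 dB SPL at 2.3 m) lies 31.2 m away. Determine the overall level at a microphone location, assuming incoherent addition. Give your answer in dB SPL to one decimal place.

83.4 dB SPL

Apply inverse-square spreading to bring every level to the receiver, then sum 10^(L/10).
hydraulic press: 89 − 20·log₁₀(4.5/2.3) = 89 − 5.83 = 83.17 dB SPL.
woodworking router: 94 − 20·log₁₀(31.2/2.3) = 94 − 22.65 = 71.35 dB SPL.
Σ 10^(L/10) = 2.212e+08 → L_total = 10·log₁₀(2.212e+08) = 83.45 dB SPL.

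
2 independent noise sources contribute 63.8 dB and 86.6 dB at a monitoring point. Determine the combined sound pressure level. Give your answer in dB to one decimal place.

86.6 dB

Incoherent sources combine by intensity addition: L_total = 10·log₁₀(Σ 10^(L_i/10)).
Σ 10^(L/10) = 10^(63.8/10) + 10^(86.6/10) = 4.595e+08.
L_total = 10·log₁₀(4.595e+08) = 86.62 dB.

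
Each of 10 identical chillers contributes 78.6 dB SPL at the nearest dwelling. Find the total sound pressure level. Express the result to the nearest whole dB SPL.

N identical incoherent sources raise the level by 10·log₁₀ N.
L_total = 78.6 + 10·log₁₀(10) = 78.6 + 10.000 = 88.60 dB SPL.

89 dB SPL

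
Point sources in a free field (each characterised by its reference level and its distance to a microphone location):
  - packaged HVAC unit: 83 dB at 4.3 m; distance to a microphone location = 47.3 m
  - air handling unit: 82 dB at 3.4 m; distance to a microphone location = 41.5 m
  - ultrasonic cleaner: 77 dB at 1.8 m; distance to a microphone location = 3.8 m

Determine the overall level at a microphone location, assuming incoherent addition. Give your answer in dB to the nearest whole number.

71 dB

Propagate each source to the receiver with L = L_ref − 20·log₁₀(r/r_ref), then add intensities.
packaged HVAC unit: 83 − 20·log₁₀(47.3/4.3) = 83 − 20.83 = 62.17 dB.
air handling unit: 82 − 20·log₁₀(41.5/3.4) = 82 − 21.73 = 60.27 dB.
ultrasonic cleaner: 77 − 20·log₁₀(3.8/1.8) = 77 − 6.49 = 70.51 dB.
Σ 10^(L/10) = 1.396e+07 → L_total = 10·log₁₀(1.396e+07) = 71.45 dB.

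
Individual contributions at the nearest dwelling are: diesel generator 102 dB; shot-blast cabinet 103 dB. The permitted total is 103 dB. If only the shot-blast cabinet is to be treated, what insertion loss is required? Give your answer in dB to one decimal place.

6.9 dB

The untreated sources together contribute 10^(102/10) = 1.585e+10, i.e. 102.00 dB.
To meet 103 dB overall, the treated shot-blast cabinet may contribute at most 10^(103/10) − 1.585e+10 = 4.104e+09, i.e. 96.13 dB.
So the shot-blast cabinet must be reduced from 103 to 96.13 dB: IL = 6.87 dB.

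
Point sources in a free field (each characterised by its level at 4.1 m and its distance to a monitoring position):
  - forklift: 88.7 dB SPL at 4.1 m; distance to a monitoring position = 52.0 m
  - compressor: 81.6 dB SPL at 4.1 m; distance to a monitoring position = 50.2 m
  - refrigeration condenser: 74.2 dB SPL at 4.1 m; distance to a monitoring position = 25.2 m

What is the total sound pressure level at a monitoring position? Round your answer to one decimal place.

68.0 dB SPL

First find each source's level at the receiver (point-source: −20·log₁₀(r/r_ref)), then combine on an intensity basis.
forklift: 88.7 − 20·log₁₀(52.0/4.1) = 88.7 − 22.06 = 66.64 dB SPL.
compressor: 81.6 − 20·log₁₀(50.2/4.1) = 81.6 − 21.76 = 59.84 dB SPL.
refrigeration condenser: 74.2 − 20·log₁₀(25.2/4.1) = 74.2 − 15.77 = 58.43 dB SPL.
Σ 10^(L/10) = 6.269e+06 → L_total = 10·log₁₀(6.269e+06) = 67.97 dB SPL.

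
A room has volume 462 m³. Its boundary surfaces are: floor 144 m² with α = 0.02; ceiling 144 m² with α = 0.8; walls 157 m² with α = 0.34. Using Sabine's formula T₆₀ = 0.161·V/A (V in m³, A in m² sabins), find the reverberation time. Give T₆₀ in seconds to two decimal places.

Total absorption A = 144·0.02 + 144·0.8 + 157·0.34 = 171.46 m² sabins.
T₆₀ = 0.161·V/A = 0.161·462/171.46 = 0.434 s.

0.43 s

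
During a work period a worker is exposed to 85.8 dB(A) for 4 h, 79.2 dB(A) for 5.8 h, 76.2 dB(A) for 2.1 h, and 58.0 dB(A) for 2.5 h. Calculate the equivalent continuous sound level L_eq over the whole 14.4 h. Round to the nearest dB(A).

L_eq = 10·log₁₀[(1/T)·Σ tᵢ·10^(Lᵢ/10)] with T = 14.4 h.
Σ tᵢ·10^(Lᵢ/10) = 4·10^(85.8/10) + 5.8·10^(79.2/10) + 2.1·10^(76.2/10) + 2.5·10^(58.0/10) = 2.092e+09.
L_eq = 10·log₁₀(2.092e+09/14.4) = 81.62 dB(A).

82 dB(A)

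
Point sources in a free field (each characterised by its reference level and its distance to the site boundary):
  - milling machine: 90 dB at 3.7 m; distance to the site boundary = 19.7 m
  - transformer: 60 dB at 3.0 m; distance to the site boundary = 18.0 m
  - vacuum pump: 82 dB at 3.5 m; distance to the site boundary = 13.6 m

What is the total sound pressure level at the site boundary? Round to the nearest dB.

First find each source's level at the receiver (point-source: −20·log₁₀(r/r_ref)), then combine on an intensity basis.
milling machine: 90 − 20·log₁₀(19.7/3.7) = 90 − 14.53 = 75.47 dB.
transformer: 60 − 20·log₁₀(18.0/3.0) = 60 − 15.56 = 44.44 dB.
vacuum pump: 82 − 20·log₁₀(13.6/3.5) = 82 − 11.79 = 70.21 dB.
Σ 10^(L/10) = 4.580e+07 → L_total = 10·log₁₀(4.580e+07) = 76.61 dB.

77 dB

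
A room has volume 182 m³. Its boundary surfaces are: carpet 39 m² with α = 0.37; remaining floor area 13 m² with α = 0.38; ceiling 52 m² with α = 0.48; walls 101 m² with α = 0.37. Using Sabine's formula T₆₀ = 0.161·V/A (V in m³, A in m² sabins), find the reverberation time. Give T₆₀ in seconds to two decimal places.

A = Σ Sᵢαᵢ = 39·0.37 + 13·0.38 + 52·0.48 + 101·0.37 = 81.70 m².
T₆₀ = 0.161·V/A = 0.161·182/81.70 = 0.359 s.

0.36 s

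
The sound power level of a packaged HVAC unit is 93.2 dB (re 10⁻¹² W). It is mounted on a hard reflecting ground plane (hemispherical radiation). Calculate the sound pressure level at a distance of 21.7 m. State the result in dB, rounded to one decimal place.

58.5 dB

The power spreads over a hemisphere of area 2π·r², so L_p = L_w − 10·log₁₀(2π·r²).
2π·r² = 2959 m², 10·log₁₀ of that is 34.711 dB.
L_p = 93.2 − 34.711 = 58.49 dB.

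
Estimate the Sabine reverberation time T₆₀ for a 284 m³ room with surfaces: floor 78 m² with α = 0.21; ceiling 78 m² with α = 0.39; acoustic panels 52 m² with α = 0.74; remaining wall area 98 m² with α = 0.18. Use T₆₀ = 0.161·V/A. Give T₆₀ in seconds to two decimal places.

0.44 s

Summing Sᵢαᵢ: 78·0.21 + 78·0.39 + 52·0.74 + 98·0.18 = 102.92 m².
T₆₀ = 0.161·V/A = 0.161·284/102.92 = 0.444 s.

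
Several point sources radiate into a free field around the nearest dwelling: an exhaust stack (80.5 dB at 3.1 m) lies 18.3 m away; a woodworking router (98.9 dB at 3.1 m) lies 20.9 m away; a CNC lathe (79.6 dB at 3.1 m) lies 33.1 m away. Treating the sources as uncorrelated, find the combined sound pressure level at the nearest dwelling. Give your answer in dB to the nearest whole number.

First find each source's level at the receiver (point-source: −20·log₁₀(r/r_ref)), then combine on an intensity basis.
exhaust stack: 80.5 − 20·log₁₀(18.3/3.1) = 80.5 − 15.42 = 65.08 dB.
woodworking router: 98.9 − 20·log₁₀(20.9/3.1) = 98.9 − 16.58 = 82.32 dB.
CNC lathe: 79.6 − 20·log₁₀(33.1/3.1) = 79.6 − 20.57 = 59.03 dB.
Σ 10^(L/10) = 1.748e+08 → L_total = 10·log₁₀(1.748e+08) = 82.43 dB.

82 dB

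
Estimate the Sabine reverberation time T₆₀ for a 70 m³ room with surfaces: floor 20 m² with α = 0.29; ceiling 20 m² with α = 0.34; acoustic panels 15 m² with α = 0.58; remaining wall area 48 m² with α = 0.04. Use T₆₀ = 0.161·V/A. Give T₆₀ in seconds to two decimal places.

0.49 s

Total absorption A = 20·0.29 + 20·0.34 + 15·0.58 + 48·0.04 = 23.22 m² sabins.
T₆₀ = 0.161·V/A = 0.161·70/23.22 = 0.485 s.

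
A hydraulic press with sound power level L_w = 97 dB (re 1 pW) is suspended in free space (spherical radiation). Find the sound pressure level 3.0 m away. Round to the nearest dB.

Free-field spherical radiation: L_p = L_w − 10·log₁₀(4π·r²), r = 3.0 m.
4π·r² = 113.1 m², 10·log₁₀ of that is 20.535 dB.
L_p = 97 − 20.535 = 76.47 dB.

76 dB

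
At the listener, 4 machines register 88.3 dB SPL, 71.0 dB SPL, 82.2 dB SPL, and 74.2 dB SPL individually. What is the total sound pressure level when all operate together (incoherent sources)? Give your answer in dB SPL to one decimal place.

For uncorrelated sources the intensities add, so convert each level to linear form, sum, and take 10·log₁₀ of the total.
Σ 10^(L/10) = 10^(88.3/10) + 10^(71.0/10) + 10^(82.2/10) + 10^(74.2/10) = 8.809e+08.
L_total = 10·log₁₀(8.809e+08) = 89.45 dB SPL.

89.4 dB SPL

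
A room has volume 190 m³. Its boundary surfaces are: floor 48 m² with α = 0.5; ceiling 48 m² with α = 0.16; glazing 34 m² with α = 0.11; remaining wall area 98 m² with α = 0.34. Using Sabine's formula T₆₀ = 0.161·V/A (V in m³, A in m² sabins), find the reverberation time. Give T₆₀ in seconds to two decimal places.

Summing Sᵢαᵢ: 48·0.5 + 48·0.16 + 34·0.11 + 98·0.34 = 68.74 m².
T₆₀ = 0.161·V/A = 0.161·190/68.74 = 0.445 s.

0.45 s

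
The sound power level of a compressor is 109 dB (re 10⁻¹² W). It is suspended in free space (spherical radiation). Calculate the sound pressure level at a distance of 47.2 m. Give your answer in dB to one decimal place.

64.5 dB

The power spreads over a sphere of area 4π·r², so L_p = L_w − 10·log₁₀(4π·r²).
4π·r² = 2.8e+04 m², 10·log₁₀ of that is 44.471 dB.
L_p = 109 − 44.471 = 64.53 dB.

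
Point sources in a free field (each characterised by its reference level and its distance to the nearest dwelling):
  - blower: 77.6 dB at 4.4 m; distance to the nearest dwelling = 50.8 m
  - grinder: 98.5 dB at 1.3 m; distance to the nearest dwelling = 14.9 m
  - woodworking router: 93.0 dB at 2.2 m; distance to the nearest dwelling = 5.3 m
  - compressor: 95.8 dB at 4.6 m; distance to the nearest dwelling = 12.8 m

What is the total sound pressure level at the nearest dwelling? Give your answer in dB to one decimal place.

89.5 dB

First find each source's level at the receiver (point-source: −20·log₁₀(r/r_ref)), then combine on an intensity basis.
blower: 77.6 − 20·log₁₀(50.8/4.4) = 77.6 − 21.25 = 56.35 dB.
grinder: 98.5 − 20·log₁₀(14.9/1.3) = 98.5 − 21.18 = 77.32 dB.
woodworking router: 93.0 − 20·log₁₀(5.3/2.2) = 93.0 − 7.64 = 85.36 dB.
compressor: 95.8 − 20·log₁₀(12.8/4.6) = 95.8 − 8.89 = 86.91 dB.
Σ 10^(L/10) = 8.891e+08 → L_total = 10·log₁₀(8.891e+08) = 89.49 dB.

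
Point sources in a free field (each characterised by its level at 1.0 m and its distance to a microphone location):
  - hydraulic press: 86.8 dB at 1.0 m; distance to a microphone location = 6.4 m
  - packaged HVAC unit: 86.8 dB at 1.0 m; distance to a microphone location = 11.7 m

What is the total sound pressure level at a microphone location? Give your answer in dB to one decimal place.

71.8 dB

Propagate each source to the receiver with L = L_ref − 20·log₁₀(r/r_ref), then add intensities.
hydraulic press: 86.8 − 20·log₁₀(6.4/1.0) = 86.8 − 16.12 = 70.68 dB.
packaged HVAC unit: 86.8 − 20·log₁₀(11.7/1.0) = 86.8 − 21.36 = 65.44 dB.
Σ 10^(L/10) = 1.518e+07 → L_total = 10·log₁₀(1.518e+07) = 71.81 dB.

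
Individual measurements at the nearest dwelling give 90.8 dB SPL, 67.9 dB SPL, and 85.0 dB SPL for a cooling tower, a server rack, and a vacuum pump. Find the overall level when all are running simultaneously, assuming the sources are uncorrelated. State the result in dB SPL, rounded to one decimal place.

91.8 dB SPL

Incoherent sources combine by intensity addition: L_total = 10·log₁₀(Σ 10^(L_i/10)).
Σ 10^(L/10) = 10^(90.8/10) + 10^(67.9/10) + 10^(85.0/10) = 1.525e+09.
L_total = 10·log₁₀(1.525e+09) = 91.83 dB SPL.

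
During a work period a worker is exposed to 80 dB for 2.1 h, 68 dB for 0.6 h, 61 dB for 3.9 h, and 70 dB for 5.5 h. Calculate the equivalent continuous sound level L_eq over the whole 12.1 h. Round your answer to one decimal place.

73.5 dB

Weight each interval's intensity by its duration and average over T = 12.1 h:
Σ tᵢ·10^(Lᵢ/10) = 2.1·10^(80/10) + 0.6·10^(68/10) + 3.9·10^(61/10) + 5.5·10^(70/10) = 2.737e+08.
L_eq = 10·log₁₀(2.737e+08/12.1) = 73.54 dB.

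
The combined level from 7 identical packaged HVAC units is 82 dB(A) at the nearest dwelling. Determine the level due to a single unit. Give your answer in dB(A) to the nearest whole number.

74 dB(A)

For N identical incoherent sources L_total = L₁ + 10·log₁₀ N, so L₁ = 82 − 10·log₁₀(7) = 82 − 8.451.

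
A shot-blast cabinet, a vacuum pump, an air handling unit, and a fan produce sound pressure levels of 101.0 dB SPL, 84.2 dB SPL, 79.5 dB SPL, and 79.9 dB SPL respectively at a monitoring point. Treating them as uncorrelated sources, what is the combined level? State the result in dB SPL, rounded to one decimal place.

Incoherent sources combine by intensity addition: L_total = 10·log₁₀(Σ 10^(L_i/10)).
Σ 10^(L/10) = 10^(101.0/10) + 10^(84.2/10) + 10^(79.5/10) + 10^(79.9/10) = 1.304e+10.
L_total = 10·log₁₀(1.304e+10) = 101.15 dB SPL.

101.2 dB SPL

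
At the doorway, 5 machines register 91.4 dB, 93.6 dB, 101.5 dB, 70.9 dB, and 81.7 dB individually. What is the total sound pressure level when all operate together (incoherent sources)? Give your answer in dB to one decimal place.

102.5 dB

For uncorrelated sources the intensities add, so convert each level to linear form, sum, and take 10·log₁₀ of the total.
Σ 10^(L/10) = 10^(91.4/10) + 10^(93.6/10) + 10^(101.5/10) + 10^(70.9/10) + 10^(81.7/10) = 1.796e+10.
L_total = 10·log₁₀(1.796e+10) = 102.54 dB.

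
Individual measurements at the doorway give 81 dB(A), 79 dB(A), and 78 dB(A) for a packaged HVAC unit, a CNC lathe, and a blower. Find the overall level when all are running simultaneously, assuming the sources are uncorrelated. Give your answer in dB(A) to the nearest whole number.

Incoherent sources combine by intensity addition: L_total = 10·log₁₀(Σ 10^(L_i/10)).
Σ 10^(L/10) = 10^(81/10) + 10^(79/10) + 10^(78/10) = 2.684e+08.
L_total = 10·log₁₀(2.684e+08) = 84.29 dB(A).

84 dB(A)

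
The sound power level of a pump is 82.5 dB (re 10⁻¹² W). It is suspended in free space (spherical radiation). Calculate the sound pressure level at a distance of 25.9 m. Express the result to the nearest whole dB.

43 dB

Free-field spherical radiation: L_p = L_w − 10·log₁₀(4π·r²), r = 25.9 m.
4π·r² = 8430 m², 10·log₁₀ of that is 39.258 dB.
L_p = 82.5 − 39.258 = 43.24 dB.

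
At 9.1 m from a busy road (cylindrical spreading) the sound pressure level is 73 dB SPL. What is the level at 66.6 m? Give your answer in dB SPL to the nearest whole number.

64 dB SPL

Line-source attenuation: ΔL = 10·log₁₀(r₂/r₁) = 10·log₁₀(66.6/9.1) = 8.644 dB.
L₂ = 73 − 10·log₁₀(66.6/9.1) = 73 − 8.644 = 64.36 dB SPL.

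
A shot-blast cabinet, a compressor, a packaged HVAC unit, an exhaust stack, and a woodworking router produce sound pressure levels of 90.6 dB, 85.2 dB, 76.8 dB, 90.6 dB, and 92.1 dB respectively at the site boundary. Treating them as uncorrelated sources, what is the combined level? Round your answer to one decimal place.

96.3 dB

Incoherent sources combine by intensity addition: L_total = 10·log₁₀(Σ 10^(L_i/10)).
Σ 10^(L/10) = 10^(90.6/10) + 10^(85.2/10) + 10^(76.8/10) + 10^(90.6/10) + 10^(92.1/10) = 4.297e+09.
L_total = 10·log₁₀(4.297e+09) = 96.33 dB.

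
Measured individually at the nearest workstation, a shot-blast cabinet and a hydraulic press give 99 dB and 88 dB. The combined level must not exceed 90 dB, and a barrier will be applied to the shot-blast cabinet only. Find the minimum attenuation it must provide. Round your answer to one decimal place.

13.3 dB

Fixed contribution from the other source: Σ 10^(L/10) = 10^(88/10) = 6.310e+08 (88.00 dB).
The limit corresponds to 10^(90/10) = 1.000e+09; subtracting the fixed part leaves 3.690e+08 for the shot-blast cabinet, i.e. 85.67 dB.
Required insertion loss = 99 − 85.67 = 13.33 dB.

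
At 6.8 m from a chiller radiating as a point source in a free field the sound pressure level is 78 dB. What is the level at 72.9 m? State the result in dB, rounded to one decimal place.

For a point source, L₂ = L₁ − 20·log₁₀(r₂/r₁).
L₂ = 78 − 20·log₁₀(72.9/6.8) = 78 − 20.604 = 57.40 dB.

57.4 dB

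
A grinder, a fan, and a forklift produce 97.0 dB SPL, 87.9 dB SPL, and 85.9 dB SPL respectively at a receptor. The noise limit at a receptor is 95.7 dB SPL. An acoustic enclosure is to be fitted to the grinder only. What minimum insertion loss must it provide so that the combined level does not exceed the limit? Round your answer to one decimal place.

Fixed contribution from the other sources: Σ 10^(L/10) = 10^(87.9/10) + 10^(85.9/10) = 1.006e+09 (90.02 dB SPL).
To meet 95.7 dB SPL overall, the treated grinder may contribute at most 10^(95.7/10) − 1.006e+09 = 2.710e+09, i.e. 94.33 dB SPL.
So the grinder must be reduced from 97.0 to 94.33 dB SPL: IL = 2.67 dB.

2.7 dB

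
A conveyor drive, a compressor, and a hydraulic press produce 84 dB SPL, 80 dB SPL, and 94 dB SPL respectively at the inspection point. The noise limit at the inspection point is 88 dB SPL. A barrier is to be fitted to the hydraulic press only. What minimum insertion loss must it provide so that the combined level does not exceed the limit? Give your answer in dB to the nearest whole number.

10 dB

The untreated sources together contribute 10^(84/10) + 10^(80/10) = 3.512e+08, i.e. 85.46 dB SPL.
The limit corresponds to 10^(88/10) = 6.310e+08; subtracting the fixed part leaves 2.798e+08 for the hydraulic press, i.e. 84.47 dB SPL.
Required insertion loss = 94 − 84.47 = 9.53 dB.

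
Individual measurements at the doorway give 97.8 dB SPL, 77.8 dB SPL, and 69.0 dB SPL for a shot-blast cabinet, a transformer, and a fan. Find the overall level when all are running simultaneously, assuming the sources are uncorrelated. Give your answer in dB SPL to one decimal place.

97.8 dB SPL

For uncorrelated sources the intensities add, so convert each level to linear form, sum, and take 10·log₁₀ of the total.
Σ 10^(L/10) = 10^(97.8/10) + 10^(77.8/10) + 10^(69.0/10) = 6.094e+09.
L_total = 10·log₁₀(6.094e+09) = 97.85 dB SPL.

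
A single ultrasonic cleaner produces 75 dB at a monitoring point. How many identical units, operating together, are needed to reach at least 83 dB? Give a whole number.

7

N identical sources give L₁ + 10·log₁₀ N, so require 10·log₁₀ N ≥ 83 − 75 = 8.0 dB.
N ≥ 10^(8.0/10) = 6.310, so N = 7.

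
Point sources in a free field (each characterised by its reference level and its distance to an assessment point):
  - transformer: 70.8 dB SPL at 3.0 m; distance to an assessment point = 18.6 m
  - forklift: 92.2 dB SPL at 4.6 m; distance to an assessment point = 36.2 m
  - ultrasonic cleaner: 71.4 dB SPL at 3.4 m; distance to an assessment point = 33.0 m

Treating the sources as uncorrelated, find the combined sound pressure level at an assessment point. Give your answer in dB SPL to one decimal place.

First find each source's level at the receiver (point-source: −20·log₁₀(r/r_ref)), then combine on an intensity basis.
transformer: 70.8 − 20·log₁₀(18.6/3.0) = 70.8 − 15.85 = 54.95 dB SPL.
forklift: 92.2 − 20·log₁₀(36.2/4.6) = 92.2 − 17.92 = 74.28 dB SPL.
ultrasonic cleaner: 71.4 − 20·log₁₀(33.0/3.4) = 71.4 − 19.74 = 51.66 dB SPL.
Σ 10^(L/10) = 2.726e+07 → L_total = 10·log₁₀(2.726e+07) = 74.35 dB SPL.

74.4 dB SPL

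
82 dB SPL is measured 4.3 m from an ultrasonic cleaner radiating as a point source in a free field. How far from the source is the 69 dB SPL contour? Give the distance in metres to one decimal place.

19.2 m

For a point source L₁ − L₂ = 20·log₁₀(r₂/r₁), so r₂ = r₁·10^((L₁−L₂)/20).
r₂ = 4.3·10^((82−69)/20) = 4.3·10^(13.0/20) = 19.21 m.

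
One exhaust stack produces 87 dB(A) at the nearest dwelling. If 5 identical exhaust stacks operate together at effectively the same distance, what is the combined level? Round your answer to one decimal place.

With 5 equal, uncorrelated contributions the intensity is 5× that of one unit, giving a rise of 10·log₁₀ 5.
L_total = 87 + 10·log₁₀(5) = 87 + 6.990 = 93.99 dB(A).

94.0 dB(A)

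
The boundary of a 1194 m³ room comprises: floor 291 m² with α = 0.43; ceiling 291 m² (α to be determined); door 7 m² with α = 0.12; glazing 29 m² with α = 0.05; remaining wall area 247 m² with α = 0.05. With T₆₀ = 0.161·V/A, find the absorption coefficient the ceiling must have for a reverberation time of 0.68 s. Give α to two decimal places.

A = 0.161·V/T₆₀ = 0.161·1194/0.68 = 282.70 m² sabins.
Absorption from the other surfaces = 291·0.43 + 7·0.12 + 29·0.05 + 247·0.05 = 139.77 m², so the ceiling must supply 142.93 m² over 291 m².
α = 142.93/291 = 0.491.

0.49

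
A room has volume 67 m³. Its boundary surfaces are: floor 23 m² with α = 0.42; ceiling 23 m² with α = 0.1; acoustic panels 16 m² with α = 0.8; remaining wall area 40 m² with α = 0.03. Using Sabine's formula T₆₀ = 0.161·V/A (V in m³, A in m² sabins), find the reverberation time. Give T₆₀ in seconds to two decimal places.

0.42 s

A = Σ Sᵢαᵢ = 23·0.42 + 23·0.1 + 16·0.8 + 40·0.03 = 25.96 m².
T₆₀ = 0.161·V/A = 0.161·67/25.96 = 0.416 s.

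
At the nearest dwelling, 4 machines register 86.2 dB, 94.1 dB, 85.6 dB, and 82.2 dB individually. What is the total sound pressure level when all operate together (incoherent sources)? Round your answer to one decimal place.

95.5 dB

Incoherent sources combine by intensity addition: L_total = 10·log₁₀(Σ 10^(L_i/10)).
Σ 10^(L/10) = 10^(86.2/10) + 10^(94.1/10) + 10^(85.6/10) + 10^(82.2/10) = 3.516e+09.
L_total = 10·log₁₀(3.516e+09) = 95.46 dB.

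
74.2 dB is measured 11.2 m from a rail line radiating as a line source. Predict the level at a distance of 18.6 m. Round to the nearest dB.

72 dB

Cylindrical spreading from a line source gives a 10·log₁₀(r₂/r₁) drop.
L₂ = 74.2 − 10·log₁₀(18.6/11.2) = 74.2 − 2.203 = 72.00 dB.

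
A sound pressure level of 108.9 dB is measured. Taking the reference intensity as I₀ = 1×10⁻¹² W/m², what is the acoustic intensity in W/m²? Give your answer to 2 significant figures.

I = I₀·10^(L/10) = 10⁻¹² × 10^(108.9/10) = 10^(-1.110).

0.078 W/m²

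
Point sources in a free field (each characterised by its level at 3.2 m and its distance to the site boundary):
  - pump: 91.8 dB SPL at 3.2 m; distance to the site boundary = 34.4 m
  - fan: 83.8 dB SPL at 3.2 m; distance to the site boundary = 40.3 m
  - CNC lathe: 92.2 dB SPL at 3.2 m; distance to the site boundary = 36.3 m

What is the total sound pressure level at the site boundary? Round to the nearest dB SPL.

Propagate each source to the receiver with L = L_ref − 20·log₁₀(r/r_ref), then add intensities.
pump: 91.8 − 20·log₁₀(34.4/3.2) = 91.8 − 20.63 = 71.17 dB SPL.
fan: 83.8 − 20·log₁₀(40.3/3.2) = 83.8 − 22.00 = 61.80 dB SPL.
CNC lathe: 92.2 − 20·log₁₀(36.3/3.2) = 92.2 − 21.10 = 71.10 dB SPL.
Σ 10^(L/10) = 2.751e+07 → L_total = 10·log₁₀(2.751e+07) = 74.39 dB SPL.

74 dB SPL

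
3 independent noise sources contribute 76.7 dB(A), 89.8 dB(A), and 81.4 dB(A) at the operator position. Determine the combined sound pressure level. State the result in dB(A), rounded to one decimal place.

For uncorrelated sources the intensities add, so convert each level to linear form, sum, and take 10·log₁₀ of the total.
Σ 10^(L/10) = 10^(76.7/10) + 10^(89.8/10) + 10^(81.4/10) = 1.140e+09.
L_total = 10·log₁₀(1.140e+09) = 90.57 dB(A).

90.6 dB(A)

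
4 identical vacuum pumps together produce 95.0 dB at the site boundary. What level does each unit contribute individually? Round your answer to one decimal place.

89.0 dB

For N identical incoherent sources L_total = L₁ + 10·log₁₀ N, so L₁ = 95.0 − 10·log₁₀(4) = 95.0 − 6.021.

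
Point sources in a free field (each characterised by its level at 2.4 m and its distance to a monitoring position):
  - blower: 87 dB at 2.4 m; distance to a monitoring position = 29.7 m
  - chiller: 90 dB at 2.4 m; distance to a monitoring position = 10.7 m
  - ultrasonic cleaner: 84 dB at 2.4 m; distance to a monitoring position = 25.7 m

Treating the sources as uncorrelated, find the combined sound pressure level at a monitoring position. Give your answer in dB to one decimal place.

First find each source's level at the receiver (point-source: −20·log₁₀(r/r_ref)), then combine on an intensity basis.
blower: 87 − 20·log₁₀(29.7/2.4) = 87 − 21.85 = 65.15 dB.
chiller: 90 − 20·log₁₀(10.7/2.4) = 90 − 12.98 = 77.02 dB.
ultrasonic cleaner: 84 − 20·log₁₀(25.7/2.4) = 84 − 20.59 = 63.41 dB.
Σ 10^(L/10) = 5.577e+07 → L_total = 10·log₁₀(5.577e+07) = 77.46 dB.

77.5 dB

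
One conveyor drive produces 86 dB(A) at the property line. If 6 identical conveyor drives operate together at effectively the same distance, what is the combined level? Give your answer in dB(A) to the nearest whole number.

94 dB(A)

N identical incoherent sources raise the level by 10·log₁₀ N.
L_total = 86 + 10·log₁₀(6) = 86 + 7.782 = 93.78 dB(A).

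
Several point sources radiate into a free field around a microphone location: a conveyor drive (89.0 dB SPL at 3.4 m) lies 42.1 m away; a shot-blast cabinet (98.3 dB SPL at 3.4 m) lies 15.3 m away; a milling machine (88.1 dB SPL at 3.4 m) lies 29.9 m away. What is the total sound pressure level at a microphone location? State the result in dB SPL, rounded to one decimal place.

85.4 dB SPL

Propagate each source to the receiver with L = L_ref − 20·log₁₀(r/r_ref), then add intensities.
conveyor drive: 89.0 − 20·log₁₀(42.1/3.4) = 89.0 − 21.86 = 67.14 dB SPL.
shot-blast cabinet: 98.3 − 20·log₁₀(15.3/3.4) = 98.3 − 13.06 = 85.24 dB SPL.
milling machine: 88.1 − 20·log₁₀(29.9/3.4) = 88.1 − 18.88 = 69.22 dB SPL.
Σ 10^(L/10) = 3.474e+08 → L_total = 10·log₁₀(3.474e+08) = 85.41 dB SPL.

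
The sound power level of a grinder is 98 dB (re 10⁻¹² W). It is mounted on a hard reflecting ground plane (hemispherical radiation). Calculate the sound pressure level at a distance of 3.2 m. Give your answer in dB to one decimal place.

Free-field hemispherical radiation: L_p = L_w − 10·log₁₀(2π·r²), r = 3.2 m.
2π·r² = 64.34 m², 10·log₁₀ of that is 18.085 dB.
L_p = 98 − 18.085 = 79.92 dB.

79.9 dB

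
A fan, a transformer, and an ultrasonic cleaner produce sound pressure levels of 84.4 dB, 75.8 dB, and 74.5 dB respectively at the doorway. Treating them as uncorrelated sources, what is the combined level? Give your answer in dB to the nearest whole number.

85 dB

Incoherent sources combine by intensity addition: L_total = 10·log₁₀(Σ 10^(L_i/10)).
Σ 10^(L/10) = 10^(84.4/10) + 10^(75.8/10) + 10^(74.5/10) = 3.416e+08.
L_total = 10·log₁₀(3.416e+08) = 85.34 dB.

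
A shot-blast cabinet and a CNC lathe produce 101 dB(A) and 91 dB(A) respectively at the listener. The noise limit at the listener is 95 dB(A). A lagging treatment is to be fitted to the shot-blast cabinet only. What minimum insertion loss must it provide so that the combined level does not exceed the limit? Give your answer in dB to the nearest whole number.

The untreated sources together contribute 10^(91/10) = 1.259e+09, i.e. 91.00 dB(A).
The limit corresponds to 10^(95/10) = 3.162e+09; subtracting the fixed part leaves 1.903e+09 for the shot-blast cabinet, i.e. 92.80 dB(A).
Required insertion loss = 101 − 92.80 = 8.20 dB.

8 dB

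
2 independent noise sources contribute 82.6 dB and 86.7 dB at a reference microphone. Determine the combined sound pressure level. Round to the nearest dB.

88 dB

Incoherent sources combine by intensity addition: L_total = 10·log₁₀(Σ 10^(L_i/10)).
Σ 10^(L/10) = 10^(82.6/10) + 10^(86.7/10) = 6.497e+08.
L_total = 10·log₁₀(6.497e+08) = 88.13 dB.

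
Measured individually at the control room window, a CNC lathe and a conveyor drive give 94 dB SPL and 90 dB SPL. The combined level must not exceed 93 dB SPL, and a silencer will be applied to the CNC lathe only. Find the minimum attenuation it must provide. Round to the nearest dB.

4 dB

The untreated sources together contribute 10^(90/10) = 1.000e+09, i.e. 90.00 dB SPL.
To meet 93 dB SPL overall, the treated CNC lathe may contribute at most 10^(93/10) − 1.000e+09 = 9.953e+08, i.e. 89.98 dB SPL.
So the CNC lathe must be reduced from 94 to 89.98 dB SPL: IL = 4.02 dB.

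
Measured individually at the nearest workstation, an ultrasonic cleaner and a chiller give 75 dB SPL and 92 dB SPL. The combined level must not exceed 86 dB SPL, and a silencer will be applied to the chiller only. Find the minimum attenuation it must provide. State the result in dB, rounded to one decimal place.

The untreated sources together contribute 10^(75/10) = 3.162e+07, i.e. 75.00 dB SPL.
To meet 86 dB SPL overall, the treated chiller may contribute at most 10^(86/10) − 3.162e+07 = 3.665e+08, i.e. 85.64 dB SPL.
So the chiller must be reduced from 92 to 85.64 dB SPL: IL = 6.36 dB.

6.4 dB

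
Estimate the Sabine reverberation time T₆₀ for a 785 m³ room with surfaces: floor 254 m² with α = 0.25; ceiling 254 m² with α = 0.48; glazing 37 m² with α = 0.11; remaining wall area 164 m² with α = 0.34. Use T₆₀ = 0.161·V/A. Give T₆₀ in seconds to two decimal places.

A = Σ Sᵢαᵢ = 254·0.25 + 254·0.48 + 37·0.11 + 164·0.34 = 245.25 m².
T₆₀ = 0.161 × 785 / 245.25 = 0.515 s.

0.52 s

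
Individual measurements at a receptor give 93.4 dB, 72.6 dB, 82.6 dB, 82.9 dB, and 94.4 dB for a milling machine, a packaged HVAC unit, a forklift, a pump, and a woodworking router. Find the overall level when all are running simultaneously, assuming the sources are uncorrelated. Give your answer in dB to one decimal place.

Incoherent sources combine by intensity addition: L_total = 10·log₁₀(Σ 10^(L_i/10)).
Σ 10^(L/10) = 10^(93.4/10) + 10^(72.6/10) + 10^(82.6/10) + 10^(82.9/10) + 10^(94.4/10) = 5.337e+09.
L_total = 10·log₁₀(5.337e+09) = 97.27 dB.

97.3 dB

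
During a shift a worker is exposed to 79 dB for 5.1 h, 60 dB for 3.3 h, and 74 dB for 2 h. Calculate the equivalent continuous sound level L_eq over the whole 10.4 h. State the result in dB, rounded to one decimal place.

76.4 dB

Weight each interval's intensity by its duration and average over T = 10.4 h:
Σ tᵢ·10^(Lᵢ/10) = 5.1·10^(79/10) + 3.3·10^(60/10) + 2·10^(74/10) = 4.586e+08.
L_eq = 10·log₁₀(4.586e+08/10.4) = 76.44 dB.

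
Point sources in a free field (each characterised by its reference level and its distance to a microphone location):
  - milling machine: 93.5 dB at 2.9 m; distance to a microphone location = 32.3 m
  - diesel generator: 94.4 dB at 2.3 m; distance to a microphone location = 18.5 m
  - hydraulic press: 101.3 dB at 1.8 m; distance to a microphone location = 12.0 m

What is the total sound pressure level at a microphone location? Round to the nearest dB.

First find each source's level at the receiver (point-source: −20·log₁₀(r/r_ref)), then combine on an intensity basis.
milling machine: 93.5 − 20·log₁₀(32.3/2.9) = 93.5 − 20.94 = 72.56 dB.
diesel generator: 94.4 − 20·log₁₀(18.5/2.3) = 94.4 − 18.11 = 76.29 dB.
hydraulic press: 101.3 − 20·log₁₀(12.0/1.8) = 101.3 − 16.48 = 84.82 dB.
Σ 10^(L/10) = 3.641e+08 → L_total = 10·log₁₀(3.641e+08) = 85.61 dB.

86 dB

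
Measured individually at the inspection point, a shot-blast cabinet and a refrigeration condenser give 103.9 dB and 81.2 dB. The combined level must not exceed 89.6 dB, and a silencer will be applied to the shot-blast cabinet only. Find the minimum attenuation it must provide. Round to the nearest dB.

15 dB

The untreated sources together contribute 10^(81.2/10) = 1.318e+08, i.e. 81.20 dB.
To meet 89.6 dB overall, the treated shot-blast cabinet may contribute at most 10^(89.6/10) − 1.318e+08 = 7.802e+08, i.e. 88.92 dB.
So the shot-blast cabinet must be reduced from 103.9 to 88.92 dB: IL = 14.98 dB.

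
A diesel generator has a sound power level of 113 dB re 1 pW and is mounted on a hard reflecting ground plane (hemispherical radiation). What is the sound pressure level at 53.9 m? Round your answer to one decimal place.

70.4 dB

L_p = L_w − 10·log₁₀(2π·r²) with r = 53.9 m.
2π·r² = 1.825e+04 m², 10·log₁₀ of that is 42.614 dB.
L_p = 113 − 42.614 = 70.39 dB.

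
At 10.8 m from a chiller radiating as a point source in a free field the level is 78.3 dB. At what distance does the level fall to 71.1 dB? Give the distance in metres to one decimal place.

24.7 m

The 7.2 dB drop corresponds to a distance ratio of 10^(7.2/20) for a point source.
r₂ = 10.8·10^((78.3−71.1)/20) = 10.8·10^(7.2/20) = 24.74 m.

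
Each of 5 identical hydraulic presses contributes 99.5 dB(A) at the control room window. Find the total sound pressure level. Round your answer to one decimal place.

106.5 dB(A)

L_total = L₁ + 10·log₁₀ N for N identical incoherent sources.
L_total = 99.5 + 10·log₁₀(5) = 99.5 + 6.990 = 106.49 dB(A).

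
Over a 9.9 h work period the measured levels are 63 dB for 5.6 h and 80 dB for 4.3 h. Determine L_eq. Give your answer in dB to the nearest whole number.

Weight each interval's intensity by its duration and average over T = 9.9 h:
Σ tᵢ·10^(Lᵢ/10) = 5.6·10^(63/10) + 4.3·10^(80/10) = 4.412e+08.
L_eq = 10·log₁₀(4.412e+08/9.9) = 76.49 dB.

76 dB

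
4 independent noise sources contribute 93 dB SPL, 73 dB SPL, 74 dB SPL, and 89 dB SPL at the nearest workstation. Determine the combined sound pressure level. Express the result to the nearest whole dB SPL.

For uncorrelated sources the intensities add, so convert each level to linear form, sum, and take 10·log₁₀ of the total.
Σ 10^(L/10) = 10^(93/10) + 10^(73/10) + 10^(74/10) + 10^(89/10) = 2.835e+09.
L_total = 10·log₁₀(2.835e+09) = 94.53 dB SPL.

95 dB SPL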